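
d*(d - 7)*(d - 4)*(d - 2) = d^4 - 13*d^3 + 50*d^2 - 56*d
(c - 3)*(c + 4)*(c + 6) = c^3 + 7*c^2 - 6*c - 72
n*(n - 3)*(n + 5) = n^3 + 2*n^2 - 15*n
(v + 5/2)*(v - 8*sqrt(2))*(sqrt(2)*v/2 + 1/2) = sqrt(2)*v^3/2 - 15*v^2/2 + 5*sqrt(2)*v^2/4 - 75*v/4 - 4*sqrt(2)*v - 10*sqrt(2)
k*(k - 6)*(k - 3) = k^3 - 9*k^2 + 18*k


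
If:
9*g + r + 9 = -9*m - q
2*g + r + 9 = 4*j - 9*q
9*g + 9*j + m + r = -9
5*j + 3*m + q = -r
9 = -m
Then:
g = -225/577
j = -5598/577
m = -9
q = -8838/577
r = 52407/577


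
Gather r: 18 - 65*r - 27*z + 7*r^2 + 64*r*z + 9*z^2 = 7*r^2 + r*(64*z - 65) + 9*z^2 - 27*z + 18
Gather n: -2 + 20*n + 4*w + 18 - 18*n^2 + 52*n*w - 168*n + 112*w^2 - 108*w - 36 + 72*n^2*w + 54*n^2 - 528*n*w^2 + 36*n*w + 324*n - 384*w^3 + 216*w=n^2*(72*w + 36) + n*(-528*w^2 + 88*w + 176) - 384*w^3 + 112*w^2 + 112*w - 20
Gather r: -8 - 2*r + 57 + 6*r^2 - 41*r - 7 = 6*r^2 - 43*r + 42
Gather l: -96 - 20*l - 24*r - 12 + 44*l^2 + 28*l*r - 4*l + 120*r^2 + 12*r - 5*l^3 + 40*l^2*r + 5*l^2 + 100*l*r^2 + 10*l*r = -5*l^3 + l^2*(40*r + 49) + l*(100*r^2 + 38*r - 24) + 120*r^2 - 12*r - 108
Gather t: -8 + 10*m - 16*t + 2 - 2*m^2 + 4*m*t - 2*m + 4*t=-2*m^2 + 8*m + t*(4*m - 12) - 6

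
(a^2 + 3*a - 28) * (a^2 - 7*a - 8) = a^4 - 4*a^3 - 57*a^2 + 172*a + 224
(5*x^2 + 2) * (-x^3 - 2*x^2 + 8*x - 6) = -5*x^5 - 10*x^4 + 38*x^3 - 34*x^2 + 16*x - 12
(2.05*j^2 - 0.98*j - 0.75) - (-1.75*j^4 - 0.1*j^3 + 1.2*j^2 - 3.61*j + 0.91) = 1.75*j^4 + 0.1*j^3 + 0.85*j^2 + 2.63*j - 1.66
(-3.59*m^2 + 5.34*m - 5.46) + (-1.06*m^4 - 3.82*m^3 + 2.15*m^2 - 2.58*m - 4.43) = -1.06*m^4 - 3.82*m^3 - 1.44*m^2 + 2.76*m - 9.89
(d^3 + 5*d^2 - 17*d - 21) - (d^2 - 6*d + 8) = d^3 + 4*d^2 - 11*d - 29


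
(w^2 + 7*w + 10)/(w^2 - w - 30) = (w + 2)/(w - 6)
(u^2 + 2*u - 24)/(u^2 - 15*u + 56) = (u^2 + 2*u - 24)/(u^2 - 15*u + 56)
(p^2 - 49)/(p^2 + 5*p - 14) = (p - 7)/(p - 2)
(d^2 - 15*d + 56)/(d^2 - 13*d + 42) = (d - 8)/(d - 6)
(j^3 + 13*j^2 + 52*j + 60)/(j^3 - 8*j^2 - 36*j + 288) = (j^2 + 7*j + 10)/(j^2 - 14*j + 48)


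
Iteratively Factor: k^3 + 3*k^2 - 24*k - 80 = (k + 4)*(k^2 - k - 20) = (k - 5)*(k + 4)*(k + 4)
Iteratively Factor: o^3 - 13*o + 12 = (o + 4)*(o^2 - 4*o + 3) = (o - 1)*(o + 4)*(o - 3)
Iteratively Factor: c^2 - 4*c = (c - 4)*(c)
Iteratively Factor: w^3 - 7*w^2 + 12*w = (w - 3)*(w^2 - 4*w) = (w - 4)*(w - 3)*(w)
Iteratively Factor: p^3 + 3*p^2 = (p)*(p^2 + 3*p) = p*(p + 3)*(p)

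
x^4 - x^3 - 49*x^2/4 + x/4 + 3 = (x - 4)*(x - 1/2)*(x + 1/2)*(x + 3)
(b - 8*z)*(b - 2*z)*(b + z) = b^3 - 9*b^2*z + 6*b*z^2 + 16*z^3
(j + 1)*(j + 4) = j^2 + 5*j + 4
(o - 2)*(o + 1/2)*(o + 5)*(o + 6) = o^4 + 19*o^3/2 + 25*o^2/2 - 56*o - 30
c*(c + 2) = c^2 + 2*c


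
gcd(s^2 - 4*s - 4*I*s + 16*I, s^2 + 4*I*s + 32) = s - 4*I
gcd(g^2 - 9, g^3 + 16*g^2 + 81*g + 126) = g + 3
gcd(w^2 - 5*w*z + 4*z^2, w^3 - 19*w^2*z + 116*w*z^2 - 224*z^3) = -w + 4*z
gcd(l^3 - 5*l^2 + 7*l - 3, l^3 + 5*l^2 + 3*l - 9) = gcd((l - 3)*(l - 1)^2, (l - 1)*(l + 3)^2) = l - 1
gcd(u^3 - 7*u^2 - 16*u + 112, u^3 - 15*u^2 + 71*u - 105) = u - 7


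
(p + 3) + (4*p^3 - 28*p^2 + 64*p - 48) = 4*p^3 - 28*p^2 + 65*p - 45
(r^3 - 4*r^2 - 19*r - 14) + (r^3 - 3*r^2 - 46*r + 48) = 2*r^3 - 7*r^2 - 65*r + 34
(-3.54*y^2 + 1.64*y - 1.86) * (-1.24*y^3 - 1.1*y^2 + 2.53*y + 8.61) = 4.3896*y^5 + 1.8604*y^4 - 8.4538*y^3 - 24.2842*y^2 + 9.4146*y - 16.0146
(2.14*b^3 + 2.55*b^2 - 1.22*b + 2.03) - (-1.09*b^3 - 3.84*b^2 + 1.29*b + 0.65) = 3.23*b^3 + 6.39*b^2 - 2.51*b + 1.38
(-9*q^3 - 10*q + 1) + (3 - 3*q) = -9*q^3 - 13*q + 4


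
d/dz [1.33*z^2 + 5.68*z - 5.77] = 2.66*z + 5.68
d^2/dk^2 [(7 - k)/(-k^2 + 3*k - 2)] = 2*((10 - 3*k)*(k^2 - 3*k + 2) + (k - 7)*(2*k - 3)^2)/(k^2 - 3*k + 2)^3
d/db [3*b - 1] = 3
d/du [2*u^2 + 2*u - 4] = 4*u + 2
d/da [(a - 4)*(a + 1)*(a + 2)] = 3*a^2 - 2*a - 10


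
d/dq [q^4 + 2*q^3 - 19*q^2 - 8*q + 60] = 4*q^3 + 6*q^2 - 38*q - 8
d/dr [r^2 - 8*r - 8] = 2*r - 8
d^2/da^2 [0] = 0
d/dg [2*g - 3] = 2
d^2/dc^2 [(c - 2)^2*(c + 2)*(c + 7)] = 12*c^2 + 30*c - 36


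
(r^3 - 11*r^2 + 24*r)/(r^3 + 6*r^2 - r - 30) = r*(r^2 - 11*r + 24)/(r^3 + 6*r^2 - r - 30)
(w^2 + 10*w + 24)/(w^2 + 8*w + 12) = (w + 4)/(w + 2)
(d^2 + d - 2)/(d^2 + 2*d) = (d - 1)/d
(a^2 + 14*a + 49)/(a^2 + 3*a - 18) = (a^2 + 14*a + 49)/(a^2 + 3*a - 18)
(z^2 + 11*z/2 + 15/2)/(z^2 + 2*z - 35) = (2*z^2 + 11*z + 15)/(2*(z^2 + 2*z - 35))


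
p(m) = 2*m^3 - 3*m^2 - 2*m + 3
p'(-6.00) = 250.00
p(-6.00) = -525.00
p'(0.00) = -2.00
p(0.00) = 3.00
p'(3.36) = 45.58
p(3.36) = 38.28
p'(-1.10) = 11.86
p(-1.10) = -1.09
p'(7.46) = 287.15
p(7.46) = 651.45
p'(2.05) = 10.92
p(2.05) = 3.52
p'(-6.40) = 282.16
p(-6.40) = -631.37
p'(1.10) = -1.34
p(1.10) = -0.17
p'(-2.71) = 58.32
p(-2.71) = -53.42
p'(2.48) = 20.02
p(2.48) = 10.09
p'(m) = 6*m^2 - 6*m - 2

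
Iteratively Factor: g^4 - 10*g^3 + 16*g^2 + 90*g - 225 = (g - 5)*(g^3 - 5*g^2 - 9*g + 45) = (g - 5)*(g - 3)*(g^2 - 2*g - 15) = (g - 5)^2*(g - 3)*(g + 3)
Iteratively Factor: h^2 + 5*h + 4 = (h + 1)*(h + 4)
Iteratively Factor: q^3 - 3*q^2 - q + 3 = (q - 1)*(q^2 - 2*q - 3) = (q - 3)*(q - 1)*(q + 1)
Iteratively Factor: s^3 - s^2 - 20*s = (s - 5)*(s^2 + 4*s) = (s - 5)*(s + 4)*(s)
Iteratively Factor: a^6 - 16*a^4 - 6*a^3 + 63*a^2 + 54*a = (a)*(a^5 - 16*a^3 - 6*a^2 + 63*a + 54) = a*(a - 3)*(a^4 + 3*a^3 - 7*a^2 - 27*a - 18) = a*(a - 3)^2*(a^3 + 6*a^2 + 11*a + 6) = a*(a - 3)^2*(a + 2)*(a^2 + 4*a + 3) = a*(a - 3)^2*(a + 2)*(a + 3)*(a + 1)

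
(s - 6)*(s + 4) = s^2 - 2*s - 24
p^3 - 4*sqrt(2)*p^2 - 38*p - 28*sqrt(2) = (p - 7*sqrt(2))*(p + sqrt(2))*(p + 2*sqrt(2))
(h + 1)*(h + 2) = h^2 + 3*h + 2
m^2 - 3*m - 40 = (m - 8)*(m + 5)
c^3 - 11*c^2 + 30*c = c*(c - 6)*(c - 5)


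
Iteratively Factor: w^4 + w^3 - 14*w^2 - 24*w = (w + 2)*(w^3 - w^2 - 12*w) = (w + 2)*(w + 3)*(w^2 - 4*w) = w*(w + 2)*(w + 3)*(w - 4)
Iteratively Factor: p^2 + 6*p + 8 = (p + 2)*(p + 4)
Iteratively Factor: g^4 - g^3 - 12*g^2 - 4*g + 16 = (g + 2)*(g^3 - 3*g^2 - 6*g + 8) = (g - 4)*(g + 2)*(g^2 + g - 2) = (g - 4)*(g + 2)^2*(g - 1)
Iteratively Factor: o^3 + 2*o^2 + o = (o + 1)*(o^2 + o) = o*(o + 1)*(o + 1)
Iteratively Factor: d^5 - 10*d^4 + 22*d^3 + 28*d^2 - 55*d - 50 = (d + 1)*(d^4 - 11*d^3 + 33*d^2 - 5*d - 50) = (d - 5)*(d + 1)*(d^3 - 6*d^2 + 3*d + 10) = (d - 5)*(d + 1)^2*(d^2 - 7*d + 10) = (d - 5)*(d - 2)*(d + 1)^2*(d - 5)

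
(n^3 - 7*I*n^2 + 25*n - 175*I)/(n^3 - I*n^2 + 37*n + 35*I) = (n - 5*I)/(n + I)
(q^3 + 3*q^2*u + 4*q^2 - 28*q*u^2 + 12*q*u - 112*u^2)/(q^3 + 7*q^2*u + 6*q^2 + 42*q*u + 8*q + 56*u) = (q - 4*u)/(q + 2)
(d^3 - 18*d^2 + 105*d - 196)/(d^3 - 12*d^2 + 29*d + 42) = (d^2 - 11*d + 28)/(d^2 - 5*d - 6)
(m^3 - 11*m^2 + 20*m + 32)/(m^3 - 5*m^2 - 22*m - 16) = (m - 4)/(m + 2)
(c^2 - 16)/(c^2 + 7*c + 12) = (c - 4)/(c + 3)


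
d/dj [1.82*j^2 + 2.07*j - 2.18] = 3.64*j + 2.07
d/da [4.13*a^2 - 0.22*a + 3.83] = 8.26*a - 0.22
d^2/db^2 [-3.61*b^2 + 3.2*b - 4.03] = -7.22000000000000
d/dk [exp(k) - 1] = exp(k)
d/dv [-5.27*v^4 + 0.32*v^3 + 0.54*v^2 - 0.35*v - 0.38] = -21.08*v^3 + 0.96*v^2 + 1.08*v - 0.35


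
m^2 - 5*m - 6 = (m - 6)*(m + 1)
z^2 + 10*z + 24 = (z + 4)*(z + 6)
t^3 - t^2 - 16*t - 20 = (t - 5)*(t + 2)^2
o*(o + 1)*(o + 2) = o^3 + 3*o^2 + 2*o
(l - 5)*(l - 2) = l^2 - 7*l + 10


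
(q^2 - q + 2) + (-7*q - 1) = q^2 - 8*q + 1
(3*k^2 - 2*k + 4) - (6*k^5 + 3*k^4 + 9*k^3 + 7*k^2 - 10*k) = -6*k^5 - 3*k^4 - 9*k^3 - 4*k^2 + 8*k + 4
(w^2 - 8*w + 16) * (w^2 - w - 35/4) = w^4 - 9*w^3 + 61*w^2/4 + 54*w - 140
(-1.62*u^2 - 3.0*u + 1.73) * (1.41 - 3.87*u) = 6.2694*u^3 + 9.3258*u^2 - 10.9251*u + 2.4393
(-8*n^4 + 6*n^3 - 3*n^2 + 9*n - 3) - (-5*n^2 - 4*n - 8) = -8*n^4 + 6*n^3 + 2*n^2 + 13*n + 5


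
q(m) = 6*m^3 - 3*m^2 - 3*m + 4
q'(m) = 18*m^2 - 6*m - 3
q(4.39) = 440.64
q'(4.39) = 317.56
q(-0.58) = 3.56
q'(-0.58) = 6.54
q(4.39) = 440.64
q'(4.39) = 317.56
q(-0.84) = 0.85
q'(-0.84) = 14.74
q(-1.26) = -8.99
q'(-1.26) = 33.14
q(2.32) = 55.82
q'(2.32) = 79.96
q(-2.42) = -91.34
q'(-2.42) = 116.94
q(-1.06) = -3.34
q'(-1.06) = 23.58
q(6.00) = 1174.00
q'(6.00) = 609.00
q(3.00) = 130.00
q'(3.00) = 141.00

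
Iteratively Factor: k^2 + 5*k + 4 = (k + 1)*(k + 4)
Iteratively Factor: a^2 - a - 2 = (a + 1)*(a - 2)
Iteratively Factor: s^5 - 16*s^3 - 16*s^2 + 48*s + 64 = (s + 2)*(s^4 - 2*s^3 - 12*s^2 + 8*s + 32) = (s + 2)^2*(s^3 - 4*s^2 - 4*s + 16) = (s - 4)*(s + 2)^2*(s^2 - 4) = (s - 4)*(s - 2)*(s + 2)^2*(s + 2)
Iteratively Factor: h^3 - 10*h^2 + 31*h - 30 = (h - 5)*(h^2 - 5*h + 6) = (h - 5)*(h - 2)*(h - 3)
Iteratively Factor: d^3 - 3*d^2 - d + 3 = (d - 3)*(d^2 - 1) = (d - 3)*(d - 1)*(d + 1)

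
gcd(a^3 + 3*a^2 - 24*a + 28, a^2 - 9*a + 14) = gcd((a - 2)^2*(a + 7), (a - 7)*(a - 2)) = a - 2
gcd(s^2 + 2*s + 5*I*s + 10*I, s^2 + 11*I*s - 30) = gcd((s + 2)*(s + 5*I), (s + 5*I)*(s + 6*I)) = s + 5*I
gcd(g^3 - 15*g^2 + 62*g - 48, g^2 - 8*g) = g - 8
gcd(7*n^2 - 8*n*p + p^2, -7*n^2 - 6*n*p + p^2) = -7*n + p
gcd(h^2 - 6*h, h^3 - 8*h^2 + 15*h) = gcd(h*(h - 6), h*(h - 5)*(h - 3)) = h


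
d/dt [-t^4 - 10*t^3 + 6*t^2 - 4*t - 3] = -4*t^3 - 30*t^2 + 12*t - 4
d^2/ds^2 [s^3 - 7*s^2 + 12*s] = 6*s - 14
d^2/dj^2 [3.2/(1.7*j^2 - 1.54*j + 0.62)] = (-18.496*j^2 + 16.7552*j + 3.2*(3.4*j - 1.54)*(6.8*j - 3.08) - 6.7456)/(1.7*j^2 - 1.54*j + 0.62)^3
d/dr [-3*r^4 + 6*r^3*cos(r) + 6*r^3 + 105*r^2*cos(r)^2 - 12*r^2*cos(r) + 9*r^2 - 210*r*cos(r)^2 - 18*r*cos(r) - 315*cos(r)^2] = -6*r^3*sin(r) - 12*r^3 + 12*r^2*sin(r) - 105*r^2*sin(2*r) + 18*r^2*cos(r) + 18*r^2 + 18*r*sin(r) + 210*r*sin(2*r) + 210*r*cos(r)^2 - 24*r*cos(r) + 18*r + 315*sin(2*r) - 210*cos(r)^2 - 18*cos(r)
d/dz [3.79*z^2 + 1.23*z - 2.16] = 7.58*z + 1.23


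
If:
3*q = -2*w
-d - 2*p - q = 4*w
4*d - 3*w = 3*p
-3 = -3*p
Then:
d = 12/49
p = 1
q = 22/49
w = -33/49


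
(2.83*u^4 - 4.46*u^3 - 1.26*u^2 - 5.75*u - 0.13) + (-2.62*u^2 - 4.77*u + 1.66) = 2.83*u^4 - 4.46*u^3 - 3.88*u^2 - 10.52*u + 1.53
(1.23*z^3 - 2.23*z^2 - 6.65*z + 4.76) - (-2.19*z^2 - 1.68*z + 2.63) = 1.23*z^3 - 0.04*z^2 - 4.97*z + 2.13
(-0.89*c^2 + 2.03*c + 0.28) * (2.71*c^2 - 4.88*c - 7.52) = -2.4119*c^4 + 9.8445*c^3 - 2.4548*c^2 - 16.632*c - 2.1056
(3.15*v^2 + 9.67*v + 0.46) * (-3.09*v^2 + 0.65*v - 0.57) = -9.7335*v^4 - 27.8328*v^3 + 3.0686*v^2 - 5.2129*v - 0.2622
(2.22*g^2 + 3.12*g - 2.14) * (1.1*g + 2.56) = 2.442*g^3 + 9.1152*g^2 + 5.6332*g - 5.4784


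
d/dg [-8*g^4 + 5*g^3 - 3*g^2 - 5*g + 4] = -32*g^3 + 15*g^2 - 6*g - 5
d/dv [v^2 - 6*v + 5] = 2*v - 6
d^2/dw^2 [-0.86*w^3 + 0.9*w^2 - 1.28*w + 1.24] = 1.8 - 5.16*w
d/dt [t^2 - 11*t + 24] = 2*t - 11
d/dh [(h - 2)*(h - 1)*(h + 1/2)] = 3*h^2 - 5*h + 1/2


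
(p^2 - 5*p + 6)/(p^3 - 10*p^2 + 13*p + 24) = (p - 2)/(p^2 - 7*p - 8)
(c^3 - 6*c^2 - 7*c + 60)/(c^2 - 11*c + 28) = (c^2 - 2*c - 15)/(c - 7)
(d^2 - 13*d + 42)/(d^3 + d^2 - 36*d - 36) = (d - 7)/(d^2 + 7*d + 6)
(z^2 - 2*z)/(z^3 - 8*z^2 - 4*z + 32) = z/(z^2 - 6*z - 16)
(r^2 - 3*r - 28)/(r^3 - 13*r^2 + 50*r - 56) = (r + 4)/(r^2 - 6*r + 8)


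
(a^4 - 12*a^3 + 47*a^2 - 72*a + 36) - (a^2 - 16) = a^4 - 12*a^3 + 46*a^2 - 72*a + 52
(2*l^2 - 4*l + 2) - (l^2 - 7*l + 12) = l^2 + 3*l - 10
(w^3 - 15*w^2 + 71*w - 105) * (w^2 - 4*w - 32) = w^5 - 19*w^4 + 99*w^3 + 91*w^2 - 1852*w + 3360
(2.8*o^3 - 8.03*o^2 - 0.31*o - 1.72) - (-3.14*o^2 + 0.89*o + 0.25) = 2.8*o^3 - 4.89*o^2 - 1.2*o - 1.97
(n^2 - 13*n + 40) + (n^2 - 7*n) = 2*n^2 - 20*n + 40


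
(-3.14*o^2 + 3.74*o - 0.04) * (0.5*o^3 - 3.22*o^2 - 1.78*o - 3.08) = -1.57*o^5 + 11.9808*o^4 - 6.4736*o^3 + 3.1428*o^2 - 11.448*o + 0.1232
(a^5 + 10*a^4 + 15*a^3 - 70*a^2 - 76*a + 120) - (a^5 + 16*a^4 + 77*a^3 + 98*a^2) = -6*a^4 - 62*a^3 - 168*a^2 - 76*a + 120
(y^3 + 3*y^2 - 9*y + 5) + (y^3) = 2*y^3 + 3*y^2 - 9*y + 5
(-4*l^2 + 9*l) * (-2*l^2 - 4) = 8*l^4 - 18*l^3 + 16*l^2 - 36*l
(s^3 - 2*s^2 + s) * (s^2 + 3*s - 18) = s^5 + s^4 - 23*s^3 + 39*s^2 - 18*s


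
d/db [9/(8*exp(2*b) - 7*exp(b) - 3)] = (63 - 144*exp(b))*exp(b)/(-8*exp(2*b) + 7*exp(b) + 3)^2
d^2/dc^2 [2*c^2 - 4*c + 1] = 4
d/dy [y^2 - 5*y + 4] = 2*y - 5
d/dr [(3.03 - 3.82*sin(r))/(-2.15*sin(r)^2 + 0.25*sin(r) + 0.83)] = (-8.213*sin(r)^2 + 13.029*sin(r) - 3.9281)*cos(r)/(4.6225*sin(r)^4 - 1.075*sin(r)^3 - 3.5065*sin(r)^2 + 0.415*sin(r) + 0.6889)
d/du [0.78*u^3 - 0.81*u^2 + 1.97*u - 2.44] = 2.34*u^2 - 1.62*u + 1.97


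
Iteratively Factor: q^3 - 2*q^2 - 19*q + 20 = (q - 5)*(q^2 + 3*q - 4) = (q - 5)*(q - 1)*(q + 4)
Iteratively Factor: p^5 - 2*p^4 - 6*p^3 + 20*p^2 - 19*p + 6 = (p - 2)*(p^4 - 6*p^2 + 8*p - 3) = (p - 2)*(p - 1)*(p^3 + p^2 - 5*p + 3) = (p - 2)*(p - 1)^2*(p^2 + 2*p - 3) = (p - 2)*(p - 1)^3*(p + 3)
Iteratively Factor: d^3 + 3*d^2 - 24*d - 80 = (d + 4)*(d^2 - d - 20) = (d + 4)^2*(d - 5)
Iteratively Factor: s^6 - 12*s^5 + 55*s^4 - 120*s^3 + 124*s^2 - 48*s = (s - 4)*(s^5 - 8*s^4 + 23*s^3 - 28*s^2 + 12*s) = (s - 4)*(s - 1)*(s^4 - 7*s^3 + 16*s^2 - 12*s) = s*(s - 4)*(s - 1)*(s^3 - 7*s^2 + 16*s - 12) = s*(s - 4)*(s - 2)*(s - 1)*(s^2 - 5*s + 6) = s*(s - 4)*(s - 2)^2*(s - 1)*(s - 3)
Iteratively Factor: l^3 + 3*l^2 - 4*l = (l + 4)*(l^2 - l) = l*(l + 4)*(l - 1)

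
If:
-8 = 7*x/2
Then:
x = -16/7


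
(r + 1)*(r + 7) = r^2 + 8*r + 7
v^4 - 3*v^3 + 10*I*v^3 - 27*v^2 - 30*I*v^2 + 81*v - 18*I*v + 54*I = (v - 3)*(v + I)*(v + 3*I)*(v + 6*I)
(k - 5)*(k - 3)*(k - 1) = k^3 - 9*k^2 + 23*k - 15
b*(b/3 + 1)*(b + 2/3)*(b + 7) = b^4/3 + 32*b^3/9 + 83*b^2/9 + 14*b/3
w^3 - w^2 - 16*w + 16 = (w - 4)*(w - 1)*(w + 4)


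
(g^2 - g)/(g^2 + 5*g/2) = 2*(g - 1)/(2*g + 5)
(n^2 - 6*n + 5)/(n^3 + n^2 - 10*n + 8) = (n - 5)/(n^2 + 2*n - 8)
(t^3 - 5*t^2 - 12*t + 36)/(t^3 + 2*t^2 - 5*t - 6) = (t - 6)/(t + 1)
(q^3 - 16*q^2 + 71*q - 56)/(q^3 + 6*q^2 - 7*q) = (q^2 - 15*q + 56)/(q*(q + 7))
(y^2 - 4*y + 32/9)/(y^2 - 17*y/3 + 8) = (y - 4/3)/(y - 3)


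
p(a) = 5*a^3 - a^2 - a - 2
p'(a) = 15*a^2 - 2*a - 1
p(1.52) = 11.73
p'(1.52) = 30.62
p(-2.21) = -58.64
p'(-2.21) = 76.68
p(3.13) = 138.39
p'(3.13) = 139.69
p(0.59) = -1.91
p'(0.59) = 3.04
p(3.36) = 173.02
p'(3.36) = 161.62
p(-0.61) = -2.90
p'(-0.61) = 5.80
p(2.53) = 70.04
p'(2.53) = 89.95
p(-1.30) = -13.38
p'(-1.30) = 26.95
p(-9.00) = -3719.00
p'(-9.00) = 1232.00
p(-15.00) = -17087.00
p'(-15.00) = 3404.00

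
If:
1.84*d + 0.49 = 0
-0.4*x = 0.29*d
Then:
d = -0.27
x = 0.19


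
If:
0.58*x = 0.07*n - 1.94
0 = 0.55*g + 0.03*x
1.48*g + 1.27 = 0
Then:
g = -0.86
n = 158.06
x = 15.73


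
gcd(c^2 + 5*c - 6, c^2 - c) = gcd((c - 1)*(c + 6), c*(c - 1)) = c - 1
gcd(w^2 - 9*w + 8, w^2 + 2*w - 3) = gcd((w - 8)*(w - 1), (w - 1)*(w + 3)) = w - 1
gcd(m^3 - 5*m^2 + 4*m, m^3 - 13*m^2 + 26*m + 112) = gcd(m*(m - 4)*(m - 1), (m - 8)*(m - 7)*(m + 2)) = 1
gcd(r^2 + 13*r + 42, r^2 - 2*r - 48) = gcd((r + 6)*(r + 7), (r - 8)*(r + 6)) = r + 6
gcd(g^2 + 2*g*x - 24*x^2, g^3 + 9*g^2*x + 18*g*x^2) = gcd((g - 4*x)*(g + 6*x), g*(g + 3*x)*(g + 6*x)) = g + 6*x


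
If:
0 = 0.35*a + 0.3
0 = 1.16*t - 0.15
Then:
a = -0.86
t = 0.13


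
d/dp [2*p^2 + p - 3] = 4*p + 1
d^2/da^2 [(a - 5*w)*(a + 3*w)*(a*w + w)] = 2*w*(3*a - 2*w + 1)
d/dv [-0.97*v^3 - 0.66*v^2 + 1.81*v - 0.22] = -2.91*v^2 - 1.32*v + 1.81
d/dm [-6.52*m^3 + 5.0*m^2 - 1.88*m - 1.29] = -19.56*m^2 + 10.0*m - 1.88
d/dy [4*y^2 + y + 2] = 8*y + 1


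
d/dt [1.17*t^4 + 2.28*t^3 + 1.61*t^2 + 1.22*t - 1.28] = 4.68*t^3 + 6.84*t^2 + 3.22*t + 1.22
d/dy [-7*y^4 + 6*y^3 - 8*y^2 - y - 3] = -28*y^3 + 18*y^2 - 16*y - 1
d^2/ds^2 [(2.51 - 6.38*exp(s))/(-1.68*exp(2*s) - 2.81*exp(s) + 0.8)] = (18.006912*exp(4*s) - 58.4556*exp(3*s) + 15.900696*exp(2*s) - 18.970731*exp(s) - 1.55928)*exp(s)/(4.741632*exp(6*s) + 23.792832*exp(5*s) + 33.022584*exp(4*s) - 0.471799000000001*exp(3*s) - 15.72504*exp(2*s) + 5.3952*exp(s) - 0.512)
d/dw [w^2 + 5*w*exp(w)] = 5*w*exp(w) + 2*w + 5*exp(w)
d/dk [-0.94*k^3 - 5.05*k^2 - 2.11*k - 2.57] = -2.82*k^2 - 10.1*k - 2.11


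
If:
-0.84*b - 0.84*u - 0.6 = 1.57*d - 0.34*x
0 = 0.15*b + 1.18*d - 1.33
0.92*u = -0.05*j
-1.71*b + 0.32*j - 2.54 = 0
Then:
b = 0.857568201316078*x - 5.0627097211888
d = 1.77068343913417 - 0.109012906946959*x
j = 4.58263007578279*x - 19.1163550726027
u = 1.03893234090232 - 0.249055982379499*x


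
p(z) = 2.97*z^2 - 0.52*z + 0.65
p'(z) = 5.94*z - 0.52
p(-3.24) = 33.51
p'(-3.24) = -19.77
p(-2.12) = 15.10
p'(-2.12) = -13.11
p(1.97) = 11.15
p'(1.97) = 11.18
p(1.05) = 3.38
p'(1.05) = 5.72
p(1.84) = 9.75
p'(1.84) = 10.41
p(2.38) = 16.24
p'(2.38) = 13.62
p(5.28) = 80.70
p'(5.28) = 30.84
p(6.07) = 106.92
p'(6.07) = 35.54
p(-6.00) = 110.69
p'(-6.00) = -36.16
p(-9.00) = 245.90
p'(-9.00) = -53.98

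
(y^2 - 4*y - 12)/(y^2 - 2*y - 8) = (y - 6)/(y - 4)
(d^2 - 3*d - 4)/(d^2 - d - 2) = (d - 4)/(d - 2)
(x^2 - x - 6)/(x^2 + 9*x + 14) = (x - 3)/(x + 7)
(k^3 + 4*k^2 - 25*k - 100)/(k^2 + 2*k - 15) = (k^2 - k - 20)/(k - 3)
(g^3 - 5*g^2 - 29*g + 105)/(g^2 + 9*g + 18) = (g^3 - 5*g^2 - 29*g + 105)/(g^2 + 9*g + 18)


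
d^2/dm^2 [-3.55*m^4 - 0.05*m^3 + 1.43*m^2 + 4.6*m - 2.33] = -42.6*m^2 - 0.3*m + 2.86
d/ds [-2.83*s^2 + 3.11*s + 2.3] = 3.11 - 5.66*s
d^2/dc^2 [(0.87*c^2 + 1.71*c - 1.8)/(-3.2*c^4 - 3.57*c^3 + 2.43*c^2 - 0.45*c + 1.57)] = (-53.4528*c^8 - 269.75808*c^7 + 20.3729940000001*c^6 + 580.948686*c^5 + 30.613176*c^4 - 496.16658*c^3 + 94.5437940000001*c^2 + 87.866046*c - 19.710516)/(32.768*c^12 + 109.6704*c^11 + 47.70144*c^10 - 107.238627*c^9 - 53.608881*c^8 - 48.162186*c^7 - 22.606236*c^6 + 78.295032*c^5 - 20.758494*c^4 + 36.790974*c^3 - 18.922896*c^2 + 3.327615*c - 3.869893)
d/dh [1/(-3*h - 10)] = 3/(3*h + 10)^2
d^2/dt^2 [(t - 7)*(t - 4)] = 2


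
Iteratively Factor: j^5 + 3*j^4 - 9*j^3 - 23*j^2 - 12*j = (j - 3)*(j^4 + 6*j^3 + 9*j^2 + 4*j) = (j - 3)*(j + 1)*(j^3 + 5*j^2 + 4*j) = (j - 3)*(j + 1)*(j + 4)*(j^2 + j) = (j - 3)*(j + 1)^2*(j + 4)*(j)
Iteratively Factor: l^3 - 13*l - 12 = (l - 4)*(l^2 + 4*l + 3) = (l - 4)*(l + 3)*(l + 1)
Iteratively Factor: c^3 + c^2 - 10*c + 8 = (c - 2)*(c^2 + 3*c - 4) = (c - 2)*(c - 1)*(c + 4)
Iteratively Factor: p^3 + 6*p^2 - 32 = (p + 4)*(p^2 + 2*p - 8) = (p + 4)^2*(p - 2)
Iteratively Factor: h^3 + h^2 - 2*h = (h)*(h^2 + h - 2) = h*(h - 1)*(h + 2)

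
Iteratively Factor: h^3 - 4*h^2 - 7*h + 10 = (h - 5)*(h^2 + h - 2) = (h - 5)*(h + 2)*(h - 1)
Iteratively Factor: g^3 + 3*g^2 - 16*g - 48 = (g - 4)*(g^2 + 7*g + 12) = (g - 4)*(g + 4)*(g + 3)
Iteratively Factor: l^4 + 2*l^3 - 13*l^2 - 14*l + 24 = (l - 1)*(l^3 + 3*l^2 - 10*l - 24) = (l - 1)*(l + 4)*(l^2 - l - 6) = (l - 3)*(l - 1)*(l + 4)*(l + 2)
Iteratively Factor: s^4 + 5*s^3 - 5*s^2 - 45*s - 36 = (s + 1)*(s^3 + 4*s^2 - 9*s - 36) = (s - 3)*(s + 1)*(s^2 + 7*s + 12) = (s - 3)*(s + 1)*(s + 4)*(s + 3)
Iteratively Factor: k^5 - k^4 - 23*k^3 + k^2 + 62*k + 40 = (k + 1)*(k^4 - 2*k^3 - 21*k^2 + 22*k + 40) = (k - 2)*(k + 1)*(k^3 - 21*k - 20) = (k - 5)*(k - 2)*(k + 1)*(k^2 + 5*k + 4) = (k - 5)*(k - 2)*(k + 1)^2*(k + 4)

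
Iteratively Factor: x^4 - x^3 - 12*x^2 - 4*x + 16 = (x - 1)*(x^3 - 12*x - 16) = (x - 1)*(x + 2)*(x^2 - 2*x - 8) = (x - 4)*(x - 1)*(x + 2)*(x + 2)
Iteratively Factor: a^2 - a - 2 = (a + 1)*(a - 2)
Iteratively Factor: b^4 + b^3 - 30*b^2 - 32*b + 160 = (b + 4)*(b^3 - 3*b^2 - 18*b + 40) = (b - 2)*(b + 4)*(b^2 - b - 20) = (b - 5)*(b - 2)*(b + 4)*(b + 4)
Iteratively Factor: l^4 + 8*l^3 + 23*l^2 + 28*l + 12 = (l + 2)*(l^3 + 6*l^2 + 11*l + 6) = (l + 2)^2*(l^2 + 4*l + 3) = (l + 1)*(l + 2)^2*(l + 3)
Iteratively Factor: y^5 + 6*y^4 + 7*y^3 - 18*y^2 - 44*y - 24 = (y + 1)*(y^4 + 5*y^3 + 2*y^2 - 20*y - 24) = (y + 1)*(y + 2)*(y^3 + 3*y^2 - 4*y - 12) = (y + 1)*(y + 2)^2*(y^2 + y - 6) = (y - 2)*(y + 1)*(y + 2)^2*(y + 3)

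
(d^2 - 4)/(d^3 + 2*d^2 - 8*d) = (d + 2)/(d*(d + 4))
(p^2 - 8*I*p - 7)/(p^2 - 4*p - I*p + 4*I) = (p - 7*I)/(p - 4)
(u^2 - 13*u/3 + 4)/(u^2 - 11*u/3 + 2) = (3*u - 4)/(3*u - 2)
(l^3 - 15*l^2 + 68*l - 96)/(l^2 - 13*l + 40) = (l^2 - 7*l + 12)/(l - 5)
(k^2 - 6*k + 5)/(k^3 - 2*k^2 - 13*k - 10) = (k - 1)/(k^2 + 3*k + 2)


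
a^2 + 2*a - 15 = (a - 3)*(a + 5)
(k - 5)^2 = k^2 - 10*k + 25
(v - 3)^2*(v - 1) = v^3 - 7*v^2 + 15*v - 9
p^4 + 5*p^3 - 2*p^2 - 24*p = p*(p - 2)*(p + 3)*(p + 4)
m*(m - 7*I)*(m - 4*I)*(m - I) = m^4 - 12*I*m^3 - 39*m^2 + 28*I*m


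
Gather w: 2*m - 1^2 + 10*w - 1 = 2*m + 10*w - 2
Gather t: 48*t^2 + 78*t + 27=48*t^2 + 78*t + 27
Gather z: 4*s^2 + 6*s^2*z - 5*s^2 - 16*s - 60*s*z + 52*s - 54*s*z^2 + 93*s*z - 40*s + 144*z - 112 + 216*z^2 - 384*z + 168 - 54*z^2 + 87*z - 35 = -s^2 - 4*s + z^2*(162 - 54*s) + z*(6*s^2 + 33*s - 153) + 21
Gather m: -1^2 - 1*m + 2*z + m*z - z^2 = m*(z - 1) - z^2 + 2*z - 1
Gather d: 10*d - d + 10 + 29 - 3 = 9*d + 36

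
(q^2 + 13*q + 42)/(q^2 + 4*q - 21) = (q + 6)/(q - 3)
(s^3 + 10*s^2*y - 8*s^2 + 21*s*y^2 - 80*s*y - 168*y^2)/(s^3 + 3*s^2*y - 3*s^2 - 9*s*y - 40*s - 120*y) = (s + 7*y)/(s + 5)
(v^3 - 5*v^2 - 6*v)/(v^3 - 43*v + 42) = v*(v + 1)/(v^2 + 6*v - 7)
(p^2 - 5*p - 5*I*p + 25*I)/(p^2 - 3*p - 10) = (p - 5*I)/(p + 2)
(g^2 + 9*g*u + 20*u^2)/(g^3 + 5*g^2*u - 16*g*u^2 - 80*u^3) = 1/(g - 4*u)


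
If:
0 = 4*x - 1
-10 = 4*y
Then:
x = 1/4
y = -5/2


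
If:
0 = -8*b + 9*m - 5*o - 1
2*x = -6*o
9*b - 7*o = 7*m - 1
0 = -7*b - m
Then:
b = -12/787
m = 84/787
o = 13/787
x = -39/787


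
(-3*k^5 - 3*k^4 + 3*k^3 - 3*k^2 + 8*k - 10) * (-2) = 6*k^5 + 6*k^4 - 6*k^3 + 6*k^2 - 16*k + 20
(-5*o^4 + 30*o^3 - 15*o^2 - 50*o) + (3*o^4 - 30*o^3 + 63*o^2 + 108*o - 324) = -2*o^4 + 48*o^2 + 58*o - 324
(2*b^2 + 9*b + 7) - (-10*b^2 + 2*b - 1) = 12*b^2 + 7*b + 8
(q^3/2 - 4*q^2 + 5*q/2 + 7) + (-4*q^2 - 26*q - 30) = q^3/2 - 8*q^2 - 47*q/2 - 23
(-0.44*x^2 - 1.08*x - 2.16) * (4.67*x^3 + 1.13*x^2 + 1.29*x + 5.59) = -2.0548*x^5 - 5.5408*x^4 - 11.8752*x^3 - 6.2936*x^2 - 8.8236*x - 12.0744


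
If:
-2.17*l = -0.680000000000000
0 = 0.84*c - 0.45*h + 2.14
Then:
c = 0.535714285714286*h - 2.54761904761905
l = 0.31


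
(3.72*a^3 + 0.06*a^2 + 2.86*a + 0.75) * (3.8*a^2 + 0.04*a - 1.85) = 14.136*a^5 + 0.3768*a^4 + 3.9884*a^3 + 2.8534*a^2 - 5.261*a - 1.3875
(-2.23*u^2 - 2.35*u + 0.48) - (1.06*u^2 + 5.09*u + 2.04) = -3.29*u^2 - 7.44*u - 1.56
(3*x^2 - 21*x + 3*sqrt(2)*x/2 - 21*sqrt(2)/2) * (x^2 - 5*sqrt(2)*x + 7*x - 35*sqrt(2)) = 3*x^4 - 27*sqrt(2)*x^3/2 - 162*x^2 + 1323*sqrt(2)*x/2 + 735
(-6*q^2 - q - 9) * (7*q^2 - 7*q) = -42*q^4 + 35*q^3 - 56*q^2 + 63*q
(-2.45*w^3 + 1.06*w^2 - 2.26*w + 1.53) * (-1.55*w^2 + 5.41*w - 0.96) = 3.7975*w^5 - 14.8975*w^4 + 11.5896*w^3 - 15.6157*w^2 + 10.4469*w - 1.4688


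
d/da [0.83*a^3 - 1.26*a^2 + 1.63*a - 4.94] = 2.49*a^2 - 2.52*a + 1.63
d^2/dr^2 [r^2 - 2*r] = 2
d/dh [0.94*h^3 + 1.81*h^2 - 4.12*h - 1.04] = 2.82*h^2 + 3.62*h - 4.12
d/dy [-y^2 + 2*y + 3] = 2 - 2*y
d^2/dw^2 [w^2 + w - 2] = 2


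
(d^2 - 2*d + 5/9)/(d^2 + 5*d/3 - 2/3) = (d - 5/3)/(d + 2)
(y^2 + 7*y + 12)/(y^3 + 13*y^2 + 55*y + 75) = (y + 4)/(y^2 + 10*y + 25)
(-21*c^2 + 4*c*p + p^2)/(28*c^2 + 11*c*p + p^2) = (-3*c + p)/(4*c + p)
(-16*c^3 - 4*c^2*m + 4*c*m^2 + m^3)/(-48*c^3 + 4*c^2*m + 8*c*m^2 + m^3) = (2*c + m)/(6*c + m)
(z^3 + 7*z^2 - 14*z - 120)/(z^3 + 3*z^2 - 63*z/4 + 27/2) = 4*(z^2 + z - 20)/(4*z^2 - 12*z + 9)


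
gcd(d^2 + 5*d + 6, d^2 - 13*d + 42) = 1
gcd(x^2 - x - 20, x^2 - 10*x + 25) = x - 5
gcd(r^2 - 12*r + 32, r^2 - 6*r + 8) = r - 4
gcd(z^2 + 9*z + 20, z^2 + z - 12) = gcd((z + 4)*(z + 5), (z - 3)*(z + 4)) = z + 4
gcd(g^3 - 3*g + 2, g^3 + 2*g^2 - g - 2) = g^2 + g - 2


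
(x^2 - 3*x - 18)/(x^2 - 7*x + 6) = (x + 3)/(x - 1)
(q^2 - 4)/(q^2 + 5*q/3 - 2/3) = 3*(q - 2)/(3*q - 1)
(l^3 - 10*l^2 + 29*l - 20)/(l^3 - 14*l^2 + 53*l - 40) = (l - 4)/(l - 8)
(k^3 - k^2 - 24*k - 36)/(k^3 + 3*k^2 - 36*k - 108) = (k + 2)/(k + 6)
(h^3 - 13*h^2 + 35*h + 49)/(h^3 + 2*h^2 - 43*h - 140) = (h^2 - 6*h - 7)/(h^2 + 9*h + 20)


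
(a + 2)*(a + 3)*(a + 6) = a^3 + 11*a^2 + 36*a + 36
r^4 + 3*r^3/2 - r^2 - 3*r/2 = r*(r - 1)*(r + 1)*(r + 3/2)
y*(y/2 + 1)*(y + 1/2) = y^3/2 + 5*y^2/4 + y/2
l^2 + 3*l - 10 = (l - 2)*(l + 5)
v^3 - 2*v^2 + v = v*(v - 1)^2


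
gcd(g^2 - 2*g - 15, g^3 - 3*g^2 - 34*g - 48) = g + 3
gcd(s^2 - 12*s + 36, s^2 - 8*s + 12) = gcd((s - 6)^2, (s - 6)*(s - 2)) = s - 6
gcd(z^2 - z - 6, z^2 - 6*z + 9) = z - 3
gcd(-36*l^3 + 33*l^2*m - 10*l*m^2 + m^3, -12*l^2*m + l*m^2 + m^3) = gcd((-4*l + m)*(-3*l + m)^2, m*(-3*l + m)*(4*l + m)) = 3*l - m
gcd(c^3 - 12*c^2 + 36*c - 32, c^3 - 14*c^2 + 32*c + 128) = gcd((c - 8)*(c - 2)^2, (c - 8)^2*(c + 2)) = c - 8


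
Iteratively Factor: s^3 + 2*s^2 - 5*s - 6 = (s - 2)*(s^2 + 4*s + 3) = (s - 2)*(s + 1)*(s + 3)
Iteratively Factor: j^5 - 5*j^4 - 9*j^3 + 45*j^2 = (j - 5)*(j^4 - 9*j^2) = j*(j - 5)*(j^3 - 9*j) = j*(j - 5)*(j - 3)*(j^2 + 3*j) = j^2*(j - 5)*(j - 3)*(j + 3)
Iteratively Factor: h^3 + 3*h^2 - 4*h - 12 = (h - 2)*(h^2 + 5*h + 6) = (h - 2)*(h + 2)*(h + 3)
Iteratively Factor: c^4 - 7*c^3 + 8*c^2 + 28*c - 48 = (c - 4)*(c^3 - 3*c^2 - 4*c + 12) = (c - 4)*(c - 2)*(c^2 - c - 6) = (c - 4)*(c - 2)*(c + 2)*(c - 3)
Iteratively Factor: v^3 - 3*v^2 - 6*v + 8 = (v - 4)*(v^2 + v - 2) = (v - 4)*(v + 2)*(v - 1)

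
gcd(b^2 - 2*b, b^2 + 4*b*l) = b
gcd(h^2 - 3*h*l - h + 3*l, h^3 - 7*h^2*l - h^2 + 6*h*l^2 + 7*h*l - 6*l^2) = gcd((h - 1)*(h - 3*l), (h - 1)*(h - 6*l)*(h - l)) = h - 1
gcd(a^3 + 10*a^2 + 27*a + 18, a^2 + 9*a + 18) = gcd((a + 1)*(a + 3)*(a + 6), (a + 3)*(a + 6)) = a^2 + 9*a + 18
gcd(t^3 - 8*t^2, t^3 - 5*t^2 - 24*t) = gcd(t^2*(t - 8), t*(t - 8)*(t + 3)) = t^2 - 8*t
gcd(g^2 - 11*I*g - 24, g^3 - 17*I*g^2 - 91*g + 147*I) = g - 3*I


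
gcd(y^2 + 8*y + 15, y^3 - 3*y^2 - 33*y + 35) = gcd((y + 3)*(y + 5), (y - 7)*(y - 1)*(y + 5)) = y + 5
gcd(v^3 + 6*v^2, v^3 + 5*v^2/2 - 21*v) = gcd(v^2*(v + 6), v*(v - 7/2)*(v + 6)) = v^2 + 6*v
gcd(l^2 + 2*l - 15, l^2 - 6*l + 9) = l - 3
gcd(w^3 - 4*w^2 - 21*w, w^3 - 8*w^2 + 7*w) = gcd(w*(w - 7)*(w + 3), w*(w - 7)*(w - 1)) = w^2 - 7*w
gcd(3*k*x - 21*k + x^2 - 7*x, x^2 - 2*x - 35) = x - 7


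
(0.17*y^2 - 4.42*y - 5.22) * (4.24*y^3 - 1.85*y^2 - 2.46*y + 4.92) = 0.7208*y^5 - 19.0553*y^4 - 14.374*y^3 + 21.3666*y^2 - 8.9052*y - 25.6824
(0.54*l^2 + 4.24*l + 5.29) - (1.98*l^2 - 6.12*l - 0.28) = -1.44*l^2 + 10.36*l + 5.57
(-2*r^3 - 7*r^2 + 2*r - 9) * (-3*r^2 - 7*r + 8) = 6*r^5 + 35*r^4 + 27*r^3 - 43*r^2 + 79*r - 72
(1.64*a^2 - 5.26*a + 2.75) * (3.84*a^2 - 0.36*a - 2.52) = 6.2976*a^4 - 20.7888*a^3 + 8.3208*a^2 + 12.2652*a - 6.93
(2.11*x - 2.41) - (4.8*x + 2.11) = -2.69*x - 4.52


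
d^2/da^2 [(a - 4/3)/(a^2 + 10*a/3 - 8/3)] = 2*(4*(3*a - 4)*(3*a + 5)^2 - 9*(3*a + 2)*(3*a^2 + 10*a - 8))/(3*a^2 + 10*a - 8)^3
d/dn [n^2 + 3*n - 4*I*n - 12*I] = 2*n + 3 - 4*I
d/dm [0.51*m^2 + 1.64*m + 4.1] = 1.02*m + 1.64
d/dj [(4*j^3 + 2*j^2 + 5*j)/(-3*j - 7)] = (-24*j^3 - 90*j^2 - 28*j - 35)/(9*j^2 + 42*j + 49)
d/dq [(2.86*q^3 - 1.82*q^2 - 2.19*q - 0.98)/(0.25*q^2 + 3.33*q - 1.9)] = (0.715*q^4 + 19.0476*q^3 - 21.8151*q^2 + 7.406*q + 7.4244)/(0.0625*q^4 + 1.665*q^3 + 10.1389*q^2 - 12.654*q + 3.61)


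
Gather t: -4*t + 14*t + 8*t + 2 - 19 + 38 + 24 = 18*t + 45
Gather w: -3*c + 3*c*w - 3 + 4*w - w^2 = -3*c - w^2 + w*(3*c + 4) - 3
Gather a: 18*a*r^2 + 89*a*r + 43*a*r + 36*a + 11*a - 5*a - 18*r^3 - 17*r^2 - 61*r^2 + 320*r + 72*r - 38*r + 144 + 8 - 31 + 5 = a*(18*r^2 + 132*r + 42) - 18*r^3 - 78*r^2 + 354*r + 126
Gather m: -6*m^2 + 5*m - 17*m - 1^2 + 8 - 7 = -6*m^2 - 12*m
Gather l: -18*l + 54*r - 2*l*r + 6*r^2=l*(-2*r - 18) + 6*r^2 + 54*r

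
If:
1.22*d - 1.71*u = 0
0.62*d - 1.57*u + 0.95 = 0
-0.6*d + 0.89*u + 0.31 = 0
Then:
No Solution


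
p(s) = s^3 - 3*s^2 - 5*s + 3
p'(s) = 3*s^2 - 6*s - 5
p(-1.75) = -2.80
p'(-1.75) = 14.69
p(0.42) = 0.44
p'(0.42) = -6.99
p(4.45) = 9.46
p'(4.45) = 27.71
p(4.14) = 1.84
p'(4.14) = 21.58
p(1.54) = -8.16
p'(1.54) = -7.13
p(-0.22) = 3.94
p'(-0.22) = -3.53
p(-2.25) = -12.33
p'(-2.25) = 23.69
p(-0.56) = 4.68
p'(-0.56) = -0.70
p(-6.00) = -291.00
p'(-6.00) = 139.00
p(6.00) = 81.00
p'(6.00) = 67.00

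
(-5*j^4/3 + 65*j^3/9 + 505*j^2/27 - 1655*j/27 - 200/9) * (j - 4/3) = -5*j^5/3 + 85*j^4/9 + 245*j^3/27 - 6985*j^2/81 + 4820*j/81 + 800/27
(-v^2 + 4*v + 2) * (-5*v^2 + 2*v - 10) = 5*v^4 - 22*v^3 + 8*v^2 - 36*v - 20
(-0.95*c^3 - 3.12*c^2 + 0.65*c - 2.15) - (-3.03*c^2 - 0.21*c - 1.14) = -0.95*c^3 - 0.0900000000000003*c^2 + 0.86*c - 1.01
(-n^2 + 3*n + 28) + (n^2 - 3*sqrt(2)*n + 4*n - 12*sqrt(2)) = -3*sqrt(2)*n + 7*n - 12*sqrt(2) + 28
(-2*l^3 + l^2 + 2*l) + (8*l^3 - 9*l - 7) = 6*l^3 + l^2 - 7*l - 7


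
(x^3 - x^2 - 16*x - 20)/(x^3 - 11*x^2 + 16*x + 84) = (x^2 - 3*x - 10)/(x^2 - 13*x + 42)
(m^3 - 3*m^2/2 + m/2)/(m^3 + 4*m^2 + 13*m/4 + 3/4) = 2*m*(2*m^2 - 3*m + 1)/(4*m^3 + 16*m^2 + 13*m + 3)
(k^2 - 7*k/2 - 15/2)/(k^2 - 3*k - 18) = (-2*k^2 + 7*k + 15)/(2*(-k^2 + 3*k + 18))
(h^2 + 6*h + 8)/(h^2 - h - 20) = (h + 2)/(h - 5)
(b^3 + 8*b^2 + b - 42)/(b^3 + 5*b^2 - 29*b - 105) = (b - 2)/(b - 5)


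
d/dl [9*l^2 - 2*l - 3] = 18*l - 2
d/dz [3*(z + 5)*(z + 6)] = 6*z + 33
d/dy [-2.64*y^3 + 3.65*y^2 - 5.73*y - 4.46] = -7.92*y^2 + 7.3*y - 5.73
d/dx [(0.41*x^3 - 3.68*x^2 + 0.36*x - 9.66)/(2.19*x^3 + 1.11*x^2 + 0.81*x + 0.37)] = (8.5143*x^4 - 0.9126*x^3 + 60.5409*x^2 + 18.722*x + 7.9578)/(4.7961*x^6 + 4.8618*x^5 + 4.7799*x^4 + 3.4188*x^3 + 1.4775*x^2 + 0.5994*x + 0.1369)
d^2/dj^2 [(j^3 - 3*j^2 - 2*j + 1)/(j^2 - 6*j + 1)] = 2*(15*j^3 - 6*j^2 - 9*j + 20)/(j^6 - 18*j^5 + 111*j^4 - 252*j^3 + 111*j^2 - 18*j + 1)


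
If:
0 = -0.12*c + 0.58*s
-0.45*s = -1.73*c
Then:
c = 0.00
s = 0.00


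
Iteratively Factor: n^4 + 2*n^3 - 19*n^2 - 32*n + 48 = (n + 4)*(n^3 - 2*n^2 - 11*n + 12) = (n - 1)*(n + 4)*(n^2 - n - 12) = (n - 4)*(n - 1)*(n + 4)*(n + 3)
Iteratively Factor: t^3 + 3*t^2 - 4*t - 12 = (t - 2)*(t^2 + 5*t + 6) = (t - 2)*(t + 2)*(t + 3)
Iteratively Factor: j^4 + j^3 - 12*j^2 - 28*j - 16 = (j + 1)*(j^3 - 12*j - 16) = (j - 4)*(j + 1)*(j^2 + 4*j + 4) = (j - 4)*(j + 1)*(j + 2)*(j + 2)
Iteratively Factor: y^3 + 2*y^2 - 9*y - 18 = (y + 2)*(y^2 - 9) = (y + 2)*(y + 3)*(y - 3)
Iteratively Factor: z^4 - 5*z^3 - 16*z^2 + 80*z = (z)*(z^3 - 5*z^2 - 16*z + 80) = z*(z + 4)*(z^2 - 9*z + 20) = z*(z - 5)*(z + 4)*(z - 4)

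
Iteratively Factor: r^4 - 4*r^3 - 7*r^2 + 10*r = (r - 1)*(r^3 - 3*r^2 - 10*r) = (r - 5)*(r - 1)*(r^2 + 2*r) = (r - 5)*(r - 1)*(r + 2)*(r)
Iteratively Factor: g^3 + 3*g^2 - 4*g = (g + 4)*(g^2 - g) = g*(g + 4)*(g - 1)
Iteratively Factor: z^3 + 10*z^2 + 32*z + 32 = (z + 4)*(z^2 + 6*z + 8) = (z + 2)*(z + 4)*(z + 4)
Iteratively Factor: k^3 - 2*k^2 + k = (k - 1)*(k^2 - k) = k*(k - 1)*(k - 1)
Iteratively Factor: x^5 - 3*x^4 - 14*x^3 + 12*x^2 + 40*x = (x + 2)*(x^4 - 5*x^3 - 4*x^2 + 20*x) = x*(x + 2)*(x^3 - 5*x^2 - 4*x + 20) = x*(x - 5)*(x + 2)*(x^2 - 4) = x*(x - 5)*(x + 2)^2*(x - 2)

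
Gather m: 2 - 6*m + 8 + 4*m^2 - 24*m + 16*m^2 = 20*m^2 - 30*m + 10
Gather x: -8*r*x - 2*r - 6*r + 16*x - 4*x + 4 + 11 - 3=-8*r + x*(12 - 8*r) + 12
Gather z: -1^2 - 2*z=-2*z - 1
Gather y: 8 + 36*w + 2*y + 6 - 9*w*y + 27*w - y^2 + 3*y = 63*w - y^2 + y*(5 - 9*w) + 14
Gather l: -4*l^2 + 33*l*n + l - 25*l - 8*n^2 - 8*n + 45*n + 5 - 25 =-4*l^2 + l*(33*n - 24) - 8*n^2 + 37*n - 20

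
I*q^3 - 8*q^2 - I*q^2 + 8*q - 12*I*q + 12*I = (q + 2*I)*(q + 6*I)*(I*q - I)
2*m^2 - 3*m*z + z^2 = (-2*m + z)*(-m + z)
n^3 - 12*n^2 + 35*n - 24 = (n - 8)*(n - 3)*(n - 1)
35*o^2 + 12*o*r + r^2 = (5*o + r)*(7*o + r)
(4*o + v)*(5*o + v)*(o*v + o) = 20*o^3*v + 20*o^3 + 9*o^2*v^2 + 9*o^2*v + o*v^3 + o*v^2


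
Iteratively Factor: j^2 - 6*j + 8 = (j - 4)*(j - 2)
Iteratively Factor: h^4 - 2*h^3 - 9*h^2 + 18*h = (h + 3)*(h^3 - 5*h^2 + 6*h) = h*(h + 3)*(h^2 - 5*h + 6) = h*(h - 2)*(h + 3)*(h - 3)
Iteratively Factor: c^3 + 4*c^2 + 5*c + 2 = (c + 1)*(c^2 + 3*c + 2) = (c + 1)*(c + 2)*(c + 1)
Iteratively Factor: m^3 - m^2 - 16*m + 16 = (m - 1)*(m^2 - 16) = (m - 4)*(m - 1)*(m + 4)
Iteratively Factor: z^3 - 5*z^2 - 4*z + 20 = (z - 2)*(z^2 - 3*z - 10) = (z - 5)*(z - 2)*(z + 2)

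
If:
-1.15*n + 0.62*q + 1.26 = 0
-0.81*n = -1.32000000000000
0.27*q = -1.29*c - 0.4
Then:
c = -0.52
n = 1.63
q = 0.99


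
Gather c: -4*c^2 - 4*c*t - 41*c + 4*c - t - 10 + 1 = -4*c^2 + c*(-4*t - 37) - t - 9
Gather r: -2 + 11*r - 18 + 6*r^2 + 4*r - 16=6*r^2 + 15*r - 36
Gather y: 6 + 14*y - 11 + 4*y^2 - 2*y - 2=4*y^2 + 12*y - 7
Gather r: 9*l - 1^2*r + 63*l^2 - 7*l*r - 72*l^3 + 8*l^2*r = -72*l^3 + 63*l^2 + 9*l + r*(8*l^2 - 7*l - 1)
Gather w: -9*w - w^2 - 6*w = -w^2 - 15*w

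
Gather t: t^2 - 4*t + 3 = t^2 - 4*t + 3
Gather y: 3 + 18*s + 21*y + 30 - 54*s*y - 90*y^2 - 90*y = 18*s - 90*y^2 + y*(-54*s - 69) + 33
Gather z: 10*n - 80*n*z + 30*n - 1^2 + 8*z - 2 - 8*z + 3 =-80*n*z + 40*n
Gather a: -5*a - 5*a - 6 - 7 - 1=-10*a - 14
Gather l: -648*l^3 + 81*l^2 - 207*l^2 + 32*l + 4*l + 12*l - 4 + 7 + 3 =-648*l^3 - 126*l^2 + 48*l + 6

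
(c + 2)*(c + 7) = c^2 + 9*c + 14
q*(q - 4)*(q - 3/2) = q^3 - 11*q^2/2 + 6*q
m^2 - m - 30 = (m - 6)*(m + 5)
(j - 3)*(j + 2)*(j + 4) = j^3 + 3*j^2 - 10*j - 24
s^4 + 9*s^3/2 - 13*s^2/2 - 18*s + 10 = (s - 2)*(s - 1/2)*(s + 2)*(s + 5)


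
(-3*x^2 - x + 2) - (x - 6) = -3*x^2 - 2*x + 8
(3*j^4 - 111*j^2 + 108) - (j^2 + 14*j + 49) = 3*j^4 - 112*j^2 - 14*j + 59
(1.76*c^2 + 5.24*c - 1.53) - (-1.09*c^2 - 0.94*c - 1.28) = 2.85*c^2 + 6.18*c - 0.25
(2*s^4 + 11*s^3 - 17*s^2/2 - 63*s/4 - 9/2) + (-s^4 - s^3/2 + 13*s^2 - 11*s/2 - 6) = s^4 + 21*s^3/2 + 9*s^2/2 - 85*s/4 - 21/2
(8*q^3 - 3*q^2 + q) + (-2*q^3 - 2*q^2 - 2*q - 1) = 6*q^3 - 5*q^2 - q - 1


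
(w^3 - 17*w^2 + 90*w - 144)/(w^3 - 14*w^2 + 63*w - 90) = (w - 8)/(w - 5)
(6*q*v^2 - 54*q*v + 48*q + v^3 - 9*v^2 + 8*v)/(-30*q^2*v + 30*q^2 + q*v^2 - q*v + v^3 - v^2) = (8 - v)/(5*q - v)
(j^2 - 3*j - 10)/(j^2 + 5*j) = (j^2 - 3*j - 10)/(j*(j + 5))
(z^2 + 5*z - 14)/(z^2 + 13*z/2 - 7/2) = 2*(z - 2)/(2*z - 1)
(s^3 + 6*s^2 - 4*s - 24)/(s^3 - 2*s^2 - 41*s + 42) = (s^2 - 4)/(s^2 - 8*s + 7)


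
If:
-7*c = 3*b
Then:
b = -7*c/3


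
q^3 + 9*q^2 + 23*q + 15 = (q + 1)*(q + 3)*(q + 5)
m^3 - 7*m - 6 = (m - 3)*(m + 1)*(m + 2)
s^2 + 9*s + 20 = (s + 4)*(s + 5)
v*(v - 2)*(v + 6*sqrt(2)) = v^3 - 2*v^2 + 6*sqrt(2)*v^2 - 12*sqrt(2)*v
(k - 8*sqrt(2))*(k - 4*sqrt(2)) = k^2 - 12*sqrt(2)*k + 64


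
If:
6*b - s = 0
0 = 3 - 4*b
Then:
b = 3/4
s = 9/2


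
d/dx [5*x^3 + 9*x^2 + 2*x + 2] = 15*x^2 + 18*x + 2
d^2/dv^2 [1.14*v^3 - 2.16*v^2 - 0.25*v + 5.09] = 6.84*v - 4.32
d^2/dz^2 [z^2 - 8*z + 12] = 2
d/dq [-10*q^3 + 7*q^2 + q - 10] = -30*q^2 + 14*q + 1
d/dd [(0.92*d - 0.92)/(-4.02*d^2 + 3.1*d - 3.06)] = (3.6984*d^2 - 2.852*d + 2.8152)*(-4.02*d^2 + 3.1*d + (d - 1)*(8.04*d - 3.1) - 3.06)/(4.02*d^2 - 3.1*d + 3.06)^3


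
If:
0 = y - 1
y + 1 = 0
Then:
No Solution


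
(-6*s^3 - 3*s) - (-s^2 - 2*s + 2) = -6*s^3 + s^2 - s - 2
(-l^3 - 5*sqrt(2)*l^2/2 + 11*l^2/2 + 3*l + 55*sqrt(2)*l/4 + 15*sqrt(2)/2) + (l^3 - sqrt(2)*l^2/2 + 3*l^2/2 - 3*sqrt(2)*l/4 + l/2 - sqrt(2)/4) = -3*sqrt(2)*l^2 + 7*l^2 + 7*l/2 + 13*sqrt(2)*l + 29*sqrt(2)/4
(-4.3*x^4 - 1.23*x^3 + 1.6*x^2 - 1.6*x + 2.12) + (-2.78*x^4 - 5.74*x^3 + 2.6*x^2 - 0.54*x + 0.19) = -7.08*x^4 - 6.97*x^3 + 4.2*x^2 - 2.14*x + 2.31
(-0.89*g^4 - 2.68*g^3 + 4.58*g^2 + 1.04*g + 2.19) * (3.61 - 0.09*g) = 0.0801*g^5 - 2.9717*g^4 - 10.087*g^3 + 16.4402*g^2 + 3.5573*g + 7.9059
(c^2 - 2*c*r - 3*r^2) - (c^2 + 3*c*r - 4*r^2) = -5*c*r + r^2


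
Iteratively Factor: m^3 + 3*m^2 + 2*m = (m)*(m^2 + 3*m + 2) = m*(m + 2)*(m + 1)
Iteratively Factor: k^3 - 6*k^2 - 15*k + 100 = (k + 4)*(k^2 - 10*k + 25) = (k - 5)*(k + 4)*(k - 5)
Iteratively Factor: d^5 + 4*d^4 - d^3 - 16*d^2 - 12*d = (d + 3)*(d^4 + d^3 - 4*d^2 - 4*d) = d*(d + 3)*(d^3 + d^2 - 4*d - 4) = d*(d + 2)*(d + 3)*(d^2 - d - 2) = d*(d + 1)*(d + 2)*(d + 3)*(d - 2)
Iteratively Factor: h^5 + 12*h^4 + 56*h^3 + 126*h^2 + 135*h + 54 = (h + 2)*(h^4 + 10*h^3 + 36*h^2 + 54*h + 27) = (h + 1)*(h + 2)*(h^3 + 9*h^2 + 27*h + 27) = (h + 1)*(h + 2)*(h + 3)*(h^2 + 6*h + 9) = (h + 1)*(h + 2)*(h + 3)^2*(h + 3)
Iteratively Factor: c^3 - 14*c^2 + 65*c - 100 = (c - 4)*(c^2 - 10*c + 25) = (c - 5)*(c - 4)*(c - 5)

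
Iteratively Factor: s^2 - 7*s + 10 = (s - 2)*(s - 5)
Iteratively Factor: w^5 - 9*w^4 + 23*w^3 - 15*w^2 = (w)*(w^4 - 9*w^3 + 23*w^2 - 15*w) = w*(w - 5)*(w^3 - 4*w^2 + 3*w) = w*(w - 5)*(w - 3)*(w^2 - w) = w*(w - 5)*(w - 3)*(w - 1)*(w)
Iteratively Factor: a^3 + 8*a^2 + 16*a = (a)*(a^2 + 8*a + 16) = a*(a + 4)*(a + 4)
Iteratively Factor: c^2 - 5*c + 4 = (c - 4)*(c - 1)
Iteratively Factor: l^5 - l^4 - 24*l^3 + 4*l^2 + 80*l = (l + 2)*(l^4 - 3*l^3 - 18*l^2 + 40*l) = (l - 5)*(l + 2)*(l^3 + 2*l^2 - 8*l) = (l - 5)*(l - 2)*(l + 2)*(l^2 + 4*l) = l*(l - 5)*(l - 2)*(l + 2)*(l + 4)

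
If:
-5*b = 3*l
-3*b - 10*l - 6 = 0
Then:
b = 18/41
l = -30/41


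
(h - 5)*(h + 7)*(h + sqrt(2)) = h^3 + sqrt(2)*h^2 + 2*h^2 - 35*h + 2*sqrt(2)*h - 35*sqrt(2)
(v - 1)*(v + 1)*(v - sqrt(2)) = v^3 - sqrt(2)*v^2 - v + sqrt(2)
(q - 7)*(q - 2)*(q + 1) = q^3 - 8*q^2 + 5*q + 14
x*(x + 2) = x^2 + 2*x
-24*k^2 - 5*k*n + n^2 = (-8*k + n)*(3*k + n)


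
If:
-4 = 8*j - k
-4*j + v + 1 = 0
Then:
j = v/4 + 1/4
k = 2*v + 6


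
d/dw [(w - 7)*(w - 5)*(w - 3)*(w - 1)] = 4*w^3 - 48*w^2 + 172*w - 176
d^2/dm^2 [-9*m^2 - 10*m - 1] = -18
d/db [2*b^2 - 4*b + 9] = 4*b - 4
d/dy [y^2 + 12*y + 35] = 2*y + 12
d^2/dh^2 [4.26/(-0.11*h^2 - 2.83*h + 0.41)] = (0.103092*h^2 + 2.652276*h - 4.26*(0.22*h + 2.83)*(0.44*h + 5.66) - 0.384252)/(0.11*h^2 + 2.83*h - 0.41)^3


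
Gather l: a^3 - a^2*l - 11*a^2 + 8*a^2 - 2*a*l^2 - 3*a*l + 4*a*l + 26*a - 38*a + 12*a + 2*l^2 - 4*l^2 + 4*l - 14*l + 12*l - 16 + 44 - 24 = a^3 - 3*a^2 + l^2*(-2*a - 2) + l*(-a^2 + a + 2) + 4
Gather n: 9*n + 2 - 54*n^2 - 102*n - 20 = -54*n^2 - 93*n - 18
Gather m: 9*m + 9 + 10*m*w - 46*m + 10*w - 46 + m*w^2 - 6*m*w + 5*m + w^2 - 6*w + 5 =m*(w^2 + 4*w - 32) + w^2 + 4*w - 32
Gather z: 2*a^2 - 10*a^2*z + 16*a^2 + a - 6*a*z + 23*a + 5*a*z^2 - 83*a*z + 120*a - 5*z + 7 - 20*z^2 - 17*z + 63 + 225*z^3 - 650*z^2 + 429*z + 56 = 18*a^2 + 144*a + 225*z^3 + z^2*(5*a - 670) + z*(-10*a^2 - 89*a + 407) + 126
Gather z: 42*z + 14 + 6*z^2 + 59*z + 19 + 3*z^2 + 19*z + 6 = 9*z^2 + 120*z + 39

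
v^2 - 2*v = v*(v - 2)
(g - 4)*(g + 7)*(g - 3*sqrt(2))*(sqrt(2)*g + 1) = sqrt(2)*g^4 - 5*g^3 + 3*sqrt(2)*g^3 - 31*sqrt(2)*g^2 - 15*g^2 - 9*sqrt(2)*g + 140*g + 84*sqrt(2)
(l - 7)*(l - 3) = l^2 - 10*l + 21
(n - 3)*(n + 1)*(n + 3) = n^3 + n^2 - 9*n - 9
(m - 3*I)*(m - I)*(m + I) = m^3 - 3*I*m^2 + m - 3*I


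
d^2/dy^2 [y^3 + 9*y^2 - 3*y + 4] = 6*y + 18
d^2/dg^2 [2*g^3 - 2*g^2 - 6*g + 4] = 12*g - 4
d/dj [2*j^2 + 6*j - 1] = 4*j + 6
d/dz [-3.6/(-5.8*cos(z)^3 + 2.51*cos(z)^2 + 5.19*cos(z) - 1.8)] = (62.64*cos(z)^2 - 18.072*cos(z) - 18.684)*sin(z)/(5.8*cos(z)^3 - 2.51*cos(z)^2 - 5.19*cos(z) + 1.8)^2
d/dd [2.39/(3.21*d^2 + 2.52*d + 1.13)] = (-15.3438*d - 6.0228)/(3.21*d^2 + 2.52*d + 1.13)^2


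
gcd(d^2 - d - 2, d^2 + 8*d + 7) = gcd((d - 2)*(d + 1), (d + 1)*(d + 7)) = d + 1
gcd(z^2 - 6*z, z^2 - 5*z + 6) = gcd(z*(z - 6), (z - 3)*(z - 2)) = 1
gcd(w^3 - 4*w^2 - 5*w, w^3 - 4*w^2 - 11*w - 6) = w + 1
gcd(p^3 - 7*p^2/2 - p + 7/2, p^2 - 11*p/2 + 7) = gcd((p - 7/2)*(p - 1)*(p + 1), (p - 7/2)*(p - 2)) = p - 7/2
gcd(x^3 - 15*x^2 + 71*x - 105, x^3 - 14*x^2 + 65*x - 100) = x - 5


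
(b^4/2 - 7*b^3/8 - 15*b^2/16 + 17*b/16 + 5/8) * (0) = 0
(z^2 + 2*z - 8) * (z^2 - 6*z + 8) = z^4 - 4*z^3 - 12*z^2 + 64*z - 64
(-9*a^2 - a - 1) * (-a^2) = 9*a^4 + a^3 + a^2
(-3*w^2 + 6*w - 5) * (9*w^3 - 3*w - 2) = -27*w^5 + 54*w^4 - 36*w^3 - 12*w^2 + 3*w + 10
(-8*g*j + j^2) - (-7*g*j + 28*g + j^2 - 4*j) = -g*j - 28*g + 4*j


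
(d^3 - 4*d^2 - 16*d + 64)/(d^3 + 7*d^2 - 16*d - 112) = (d - 4)/(d + 7)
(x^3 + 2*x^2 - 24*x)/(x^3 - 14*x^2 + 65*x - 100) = x*(x + 6)/(x^2 - 10*x + 25)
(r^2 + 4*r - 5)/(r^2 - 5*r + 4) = (r + 5)/(r - 4)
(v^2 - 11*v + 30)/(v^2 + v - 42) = (v - 5)/(v + 7)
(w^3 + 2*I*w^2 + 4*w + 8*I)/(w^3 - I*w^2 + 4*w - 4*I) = (w + 2*I)/(w - I)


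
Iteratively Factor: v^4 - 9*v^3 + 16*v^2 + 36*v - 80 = (v - 4)*(v^3 - 5*v^2 - 4*v + 20) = (v - 5)*(v - 4)*(v^2 - 4) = (v - 5)*(v - 4)*(v + 2)*(v - 2)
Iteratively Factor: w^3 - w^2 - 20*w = (w + 4)*(w^2 - 5*w) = (w - 5)*(w + 4)*(w)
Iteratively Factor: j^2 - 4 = (j - 2)*(j + 2)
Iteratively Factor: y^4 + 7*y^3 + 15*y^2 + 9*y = (y + 3)*(y^3 + 4*y^2 + 3*y) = y*(y + 3)*(y^2 + 4*y + 3) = y*(y + 3)^2*(y + 1)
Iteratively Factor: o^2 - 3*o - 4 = (o - 4)*(o + 1)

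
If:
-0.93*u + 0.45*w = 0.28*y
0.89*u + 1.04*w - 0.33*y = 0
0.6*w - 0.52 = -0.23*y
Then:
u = -0.11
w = 0.45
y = 1.10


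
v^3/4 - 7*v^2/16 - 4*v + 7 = (v/4 + 1)*(v - 4)*(v - 7/4)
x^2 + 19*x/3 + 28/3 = (x + 7/3)*(x + 4)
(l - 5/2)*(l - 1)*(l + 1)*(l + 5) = l^4 + 5*l^3/2 - 27*l^2/2 - 5*l/2 + 25/2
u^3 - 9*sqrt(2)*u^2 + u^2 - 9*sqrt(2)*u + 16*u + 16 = (u + 1)*(u - 8*sqrt(2))*(u - sqrt(2))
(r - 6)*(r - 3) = r^2 - 9*r + 18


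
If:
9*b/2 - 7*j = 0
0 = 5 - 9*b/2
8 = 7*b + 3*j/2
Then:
No Solution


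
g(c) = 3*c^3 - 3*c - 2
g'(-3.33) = 96.80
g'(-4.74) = 199.21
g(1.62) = 5.89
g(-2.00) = -20.00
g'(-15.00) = 2022.00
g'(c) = 9*c^2 - 3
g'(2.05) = 34.82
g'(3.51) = 107.88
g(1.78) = 9.58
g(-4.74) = -307.27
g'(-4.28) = 161.87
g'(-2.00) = 33.00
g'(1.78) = 25.52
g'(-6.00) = 321.00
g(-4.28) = -224.37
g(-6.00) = -632.00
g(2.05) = 17.70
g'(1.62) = 20.62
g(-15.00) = -10082.00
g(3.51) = 117.20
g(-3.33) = -102.79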